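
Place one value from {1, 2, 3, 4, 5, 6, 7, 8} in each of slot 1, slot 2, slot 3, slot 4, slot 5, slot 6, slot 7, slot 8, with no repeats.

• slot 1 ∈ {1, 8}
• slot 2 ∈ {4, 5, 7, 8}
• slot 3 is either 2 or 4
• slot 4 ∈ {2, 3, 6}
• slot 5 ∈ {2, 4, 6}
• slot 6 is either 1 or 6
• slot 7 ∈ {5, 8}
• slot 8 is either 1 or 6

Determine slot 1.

The 8 variables draw from only 8 values {1, 2, 3, 4, 5, 6, 7, 8}, so each is used; only slot 4 can be 3, hence slot 4 = 3.
The 7 still-open variables together cover exactly {1, 2, 4, 5, 6, 7, 8} — 7 values for 7 variables — and 7 appears only in slot 2's list, so slot 2 = 7.
Among the 6 still-open variables, 5 fits only slot 7 (and all 6 values in {1, 2, 4, 5, 6, 8} must be used), so slot 7 = 5.
Among the 5 still-open variables, 8 fits only slot 1 (and all 5 values in {1, 2, 4, 6, 8} must be used), so slot 1 = 8.

8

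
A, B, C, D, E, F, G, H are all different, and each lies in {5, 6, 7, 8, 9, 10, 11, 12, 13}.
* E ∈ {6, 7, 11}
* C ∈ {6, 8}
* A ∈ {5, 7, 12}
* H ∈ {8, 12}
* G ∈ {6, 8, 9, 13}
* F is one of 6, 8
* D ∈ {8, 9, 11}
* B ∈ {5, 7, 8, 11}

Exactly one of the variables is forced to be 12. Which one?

Among the 8 variables, 13 fits only G (and all 8 values in {5, 6, 7, 8, 9, 11, 12, 13} must be used), so G = 13.
The 7 still-open variables together cover exactly {5, 6, 7, 8, 9, 11, 12} — 7 values for 7 variables — and 9 appears only in D's list, so D = 9.
C and F between them cover only {6, 8} — a naked pair. Remove those values from B, E, H.
So 12 goes to H.

H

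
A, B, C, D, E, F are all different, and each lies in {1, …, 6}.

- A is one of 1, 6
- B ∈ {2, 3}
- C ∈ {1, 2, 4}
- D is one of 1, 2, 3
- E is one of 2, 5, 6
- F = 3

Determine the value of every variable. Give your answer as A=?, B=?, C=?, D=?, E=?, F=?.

F's domain is down to {3}, so F = 3. Remove 3 from B, D.
B's domain is down to {2}, so B = 2. Remove 2 from C, D, E.
D has just one choice, so D = 1. So A, C can't be 1.
A must be 6 (only option left). Strike 6 from E.
C's domain is down to {4}, so C = 4.
E must be 5 (only option left).

A=6, B=2, C=4, D=1, E=5, F=3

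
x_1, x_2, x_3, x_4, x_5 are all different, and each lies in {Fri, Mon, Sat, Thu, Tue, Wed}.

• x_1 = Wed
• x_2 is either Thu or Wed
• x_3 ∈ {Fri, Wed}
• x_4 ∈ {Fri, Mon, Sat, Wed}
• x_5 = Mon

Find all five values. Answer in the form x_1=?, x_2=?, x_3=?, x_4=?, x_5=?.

x_1 must be Wed (only option left). So x_2, x_3, x_4 can't be Wed.
That leaves x_2 = Thu.
x_3 has just one choice, so x_3 = Fri. Strike Fri from x_4.
That leaves x_5 = Mon. Strike Mon from x_4.
That leaves x_4 = Sat.

x_1=Wed, x_2=Thu, x_3=Fri, x_4=Sat, x_5=Mon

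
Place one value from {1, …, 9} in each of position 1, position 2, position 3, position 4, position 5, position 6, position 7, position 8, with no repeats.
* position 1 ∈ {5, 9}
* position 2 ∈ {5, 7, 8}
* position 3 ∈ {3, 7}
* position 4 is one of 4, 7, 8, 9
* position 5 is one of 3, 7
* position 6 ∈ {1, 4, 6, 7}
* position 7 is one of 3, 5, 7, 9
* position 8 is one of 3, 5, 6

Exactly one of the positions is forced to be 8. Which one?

position 2

Among the 8 variables, 1 fits only position 6 (and all 8 values in {1, 3, 4, 5, 6, 7, 8, 9} must be used), so position 6 = 1.
Among the 7 still-open variables, 4 fits only position 4 (and all 7 values in {3, 4, 5, 6, 7, 8, 9} must be used), so position 4 = 4.
Among the 6 still-open variables, 6 fits only position 8 (and all 6 values in {3, 5, 6, 7, 8, 9} must be used), so position 8 = 6.
The 5 still-open variables together cover exactly {3, 5, 7, 8, 9} — 5 values for 5 variables — and 8 appears only in position 2's list, so position 2 = 8.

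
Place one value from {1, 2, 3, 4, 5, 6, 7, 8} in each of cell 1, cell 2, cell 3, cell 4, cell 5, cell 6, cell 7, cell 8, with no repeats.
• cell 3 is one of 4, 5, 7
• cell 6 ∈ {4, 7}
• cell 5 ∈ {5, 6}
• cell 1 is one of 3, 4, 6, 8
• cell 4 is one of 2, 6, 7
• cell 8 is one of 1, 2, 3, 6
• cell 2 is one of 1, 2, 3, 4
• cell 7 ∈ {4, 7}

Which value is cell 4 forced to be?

Among the 8 variables, 8 fits only cell 1 (and all 8 values in {1, 2, 3, 4, 5, 6, 7, 8} must be used), so cell 1 = 8.
The 2 variables cell 6 and cell 7 are confined to {4, 7}, which locks those values in; drop them from cell 2, cell 3, cell 4.
cell 3's domain is down to {5}, so cell 3 = 5. So cell 5 can't be 5.
cell 5's domain is down to {6}, so cell 5 = 6. Eliminate 6 elsewhere: cell 4, cell 8.
So cell 4 = 2.

2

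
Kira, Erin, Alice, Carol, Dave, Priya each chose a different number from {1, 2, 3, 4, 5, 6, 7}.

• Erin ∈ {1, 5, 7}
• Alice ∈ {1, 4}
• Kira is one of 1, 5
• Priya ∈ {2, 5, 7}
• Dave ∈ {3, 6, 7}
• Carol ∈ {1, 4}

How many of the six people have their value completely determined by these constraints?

3

Alice and Carol between them cover only {1, 4} — a naked pair. Remove those values from Kira, Erin.
Kira's domain is down to {5}, so Kira = 5. Strike 5 from Erin, Priya.
That leaves Erin = 7. Remove 7 from Dave, Priya.
Priya has just one choice, so Priya = 2.
Determined: Kira=5, Erin=7, Priya=2. The other people each still have more than one consistent value. That makes 3.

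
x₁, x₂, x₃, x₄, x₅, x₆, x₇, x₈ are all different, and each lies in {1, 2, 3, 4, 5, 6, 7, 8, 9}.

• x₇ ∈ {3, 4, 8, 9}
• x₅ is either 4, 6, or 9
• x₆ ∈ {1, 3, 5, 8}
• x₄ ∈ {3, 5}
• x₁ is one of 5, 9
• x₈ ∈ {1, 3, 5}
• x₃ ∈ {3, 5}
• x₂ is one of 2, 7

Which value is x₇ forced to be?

4

The 2 variables x₃ and x₄ are confined to {3, 5}, which locks those values in; drop them from x₁, x₆, x₇, x₈.
That leaves x₁ = 9. Remove 9 from x₅, x₇.
That leaves x₈ = 1. So x₆ can't be 1.
x₆'s domain is down to {8}, so x₆ = 8. Strike 8 from x₇.
So x₇ = 4.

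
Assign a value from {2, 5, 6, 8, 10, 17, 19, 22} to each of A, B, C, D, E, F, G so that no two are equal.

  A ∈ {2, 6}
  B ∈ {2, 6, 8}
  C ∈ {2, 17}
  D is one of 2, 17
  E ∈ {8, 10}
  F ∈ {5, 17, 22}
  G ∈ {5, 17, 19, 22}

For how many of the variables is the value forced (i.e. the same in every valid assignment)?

C and D share exactly the 2 values {2, 17}; by pigeonhole those values go to them, so strike 2, 17 from A, B, F, G.
A's domain is down to {6}, so A = 6. So B can't be 6.
B has just one choice, so B = 8. Remove 8 from E.
E has just one choice, so E = 10.
Determined: A=6, B=8, E=10. The other variables each still have more than one consistent value. That makes 3.

3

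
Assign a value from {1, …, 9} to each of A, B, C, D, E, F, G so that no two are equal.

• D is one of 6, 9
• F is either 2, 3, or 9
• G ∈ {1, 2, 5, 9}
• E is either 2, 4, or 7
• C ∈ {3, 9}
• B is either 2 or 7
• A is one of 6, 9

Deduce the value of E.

The 2 variables A and D are confined to {6, 9}, which locks those values in; drop them from C, F, G.
C's domain is down to {3}, so C = 3. Strike 3 from F.
F must be 2 (only option left). Eliminate 2 elsewhere: B, E, G.
B has just one choice, so B = 7. Eliminate 7 elsewhere: E.
So E = 4.

4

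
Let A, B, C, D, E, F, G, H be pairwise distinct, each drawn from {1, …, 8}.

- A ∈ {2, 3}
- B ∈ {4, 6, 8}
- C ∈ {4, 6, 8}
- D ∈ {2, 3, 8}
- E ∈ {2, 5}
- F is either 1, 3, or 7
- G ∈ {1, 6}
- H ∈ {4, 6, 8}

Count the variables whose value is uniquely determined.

3

The 8 variables draw from only 8 values {1, 2, 3, 4, 5, 6, 7, 8}, so each is used; only E can be 5, hence E = 5.
The 7 still-open variables draw from only 7 values {1, 2, 3, 4, 6, 7, 8}, so each is used; only F can be 7, hence F = 7.
Among the 6 still-open variables, 1 fits only G (and all 6 values in {1, 2, 3, 4, 6, 8} must be used), so G = 1.
B, C, H share exactly the 3 values {4, 6, 8}; by pigeonhole those values go to them, so strike 4, 6, 8 from D.
Determined: E=5, F=7, G=1. The other variables each still have more than one consistent value. That makes 3.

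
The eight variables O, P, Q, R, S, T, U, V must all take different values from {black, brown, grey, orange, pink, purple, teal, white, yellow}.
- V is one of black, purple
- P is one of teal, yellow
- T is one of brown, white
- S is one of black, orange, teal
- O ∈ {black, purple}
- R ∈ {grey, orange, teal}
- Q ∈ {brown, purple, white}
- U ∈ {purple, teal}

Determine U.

Among the 8 variables, grey fits only R (and all 8 values in {black, brown, grey, orange, purple, teal, white, yellow} must be used), so R = grey.
The 7 still-open variables together cover exactly {black, brown, orange, purple, teal, white, yellow} — 7 values for 7 variables — and orange appears only in S's list, so S = orange.
Among the 6 still-open variables, yellow fits only P (and all 6 values in {black, brown, purple, teal, white, yellow} must be used), so P = yellow.
The 5 still-open variables together cover exactly {black, brown, purple, teal, white} — 5 values for 5 variables — and teal appears only in U's list, so U = teal.

teal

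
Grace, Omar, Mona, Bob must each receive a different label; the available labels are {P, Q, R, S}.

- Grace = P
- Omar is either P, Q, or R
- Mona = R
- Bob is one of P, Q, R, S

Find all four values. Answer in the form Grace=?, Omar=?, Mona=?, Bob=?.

Grace must be P (only option left). Strike P from Omar, Bob.
That leaves Mona = R. Eliminate R elsewhere: Omar, Bob.
Omar must be Q (only option left). So Bob can't be Q.
Bob's domain is down to {S}, so Bob = S.

Grace=P, Omar=Q, Mona=R, Bob=S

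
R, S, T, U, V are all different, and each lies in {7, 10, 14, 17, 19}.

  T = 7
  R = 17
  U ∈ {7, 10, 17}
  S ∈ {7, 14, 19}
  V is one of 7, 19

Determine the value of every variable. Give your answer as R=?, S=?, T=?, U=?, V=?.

R must be 17 (only option left). So U can't be 17.
T must be 7 (only option left). Eliminate 7 elsewhere: S, U, V.
U's domain is down to {10}, so U = 10.
V must be 19 (only option left). So S can't be 19.
S has just one choice, so S = 14.

R=17, S=14, T=7, U=10, V=19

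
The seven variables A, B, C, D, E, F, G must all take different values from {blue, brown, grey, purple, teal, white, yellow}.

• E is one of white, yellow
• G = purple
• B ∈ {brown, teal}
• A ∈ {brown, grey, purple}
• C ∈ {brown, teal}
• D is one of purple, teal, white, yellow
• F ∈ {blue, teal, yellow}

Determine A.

G has just one choice, so G = purple. Strike purple from A, D.
The 6 still-open variables together cover exactly {blue, brown, grey, teal, white, yellow} — 6 values for 6 variables — and blue appears only in F's list, so F = blue.
The 5 still-open variables together cover exactly {brown, grey, teal, white, yellow} — 5 values for 5 variables — and grey appears only in A's list, so A = grey.

grey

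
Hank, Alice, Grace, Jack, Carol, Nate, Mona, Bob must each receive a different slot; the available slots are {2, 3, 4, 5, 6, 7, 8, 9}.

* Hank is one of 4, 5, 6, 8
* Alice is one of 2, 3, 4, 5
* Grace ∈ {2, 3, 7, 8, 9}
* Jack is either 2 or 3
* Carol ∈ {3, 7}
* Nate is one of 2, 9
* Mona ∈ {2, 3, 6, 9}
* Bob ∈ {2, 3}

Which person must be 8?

Jack and Bob share exactly the 2 values {2, 3}; by pigeonhole those values go to them, so strike 2, 3 from Alice, Grace, Carol, Nate, Mona.
Carol's domain is down to {7}, so Carol = 7. Eliminate 7 elsewhere: Grace.
Nate has just one choice, so Nate = 9. Strike 9 from Grace, Mona.
So 8 goes to Grace.

Grace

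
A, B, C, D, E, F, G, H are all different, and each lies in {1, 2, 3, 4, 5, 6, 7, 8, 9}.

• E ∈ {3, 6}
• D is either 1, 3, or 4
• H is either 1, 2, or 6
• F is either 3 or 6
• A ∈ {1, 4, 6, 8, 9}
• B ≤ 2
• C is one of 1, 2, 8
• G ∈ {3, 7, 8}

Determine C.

8

The 8 variables draw from only 8 values {1, 2, 3, 4, 6, 7, 8, 9}, so each is used; only G can be 7, hence G = 7.
Among the 7 still-open variables, 9 fits only A (and all 7 values in {1, 2, 3, 4, 6, 8, 9} must be used), so A = 9.
The 6 still-open variables together cover exactly {1, 2, 3, 4, 6, 8} — 6 values for 6 variables — and 4 appears only in D's list, so D = 4.
Among the 5 still-open variables, 8 fits only C (and all 5 values in {1, 2, 3, 6, 8} must be used), so C = 8.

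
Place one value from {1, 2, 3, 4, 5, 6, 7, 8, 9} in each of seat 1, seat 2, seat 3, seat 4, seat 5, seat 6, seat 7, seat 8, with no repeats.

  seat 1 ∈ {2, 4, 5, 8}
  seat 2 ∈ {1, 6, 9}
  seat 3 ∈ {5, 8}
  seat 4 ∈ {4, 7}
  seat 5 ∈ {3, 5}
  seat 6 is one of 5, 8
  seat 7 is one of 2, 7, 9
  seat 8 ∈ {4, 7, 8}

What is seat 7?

seat 3 and seat 6 between them cover only {5, 8} — a naked pair. Remove those values from seat 1, seat 5, seat 8.
That leaves seat 5 = 3.
seat 4 and seat 8 between them cover only {4, 7} — a naked pair. Remove those values from seat 1, seat 7.
That leaves seat 1 = 2. Eliminate 2 elsewhere: seat 7.
So seat 7 = 9.

9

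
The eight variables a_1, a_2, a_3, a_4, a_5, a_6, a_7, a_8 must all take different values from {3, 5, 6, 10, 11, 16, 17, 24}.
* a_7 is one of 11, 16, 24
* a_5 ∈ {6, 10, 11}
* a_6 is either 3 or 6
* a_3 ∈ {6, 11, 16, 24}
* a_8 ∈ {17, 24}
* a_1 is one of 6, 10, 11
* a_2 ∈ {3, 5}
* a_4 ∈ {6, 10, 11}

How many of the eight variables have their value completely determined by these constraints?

3

Among the 8 variables, 5 fits only a_2 (and all 8 values in {3, 5, 6, 10, 11, 16, 17, 24} must be used), so a_2 = 5.
The 7 still-open variables draw from only 7 values {3, 6, 10, 11, 16, 17, 24}, so each is used; only a_6 can be 3, hence a_6 = 3.
The 6 still-open variables draw from only 6 values {6, 10, 11, 16, 17, 24}, so each is used; only a_8 can be 17, hence a_8 = 17.
a_1, a_4, a_5 share exactly the 3 values {6, 10, 11}; by pigeonhole those values go to them, so strike 6, 10, 11 from a_3, a_7.
Determined: a_2=5, a_6=3, a_8=17. The other variables each still have more than one consistent value. That makes 3.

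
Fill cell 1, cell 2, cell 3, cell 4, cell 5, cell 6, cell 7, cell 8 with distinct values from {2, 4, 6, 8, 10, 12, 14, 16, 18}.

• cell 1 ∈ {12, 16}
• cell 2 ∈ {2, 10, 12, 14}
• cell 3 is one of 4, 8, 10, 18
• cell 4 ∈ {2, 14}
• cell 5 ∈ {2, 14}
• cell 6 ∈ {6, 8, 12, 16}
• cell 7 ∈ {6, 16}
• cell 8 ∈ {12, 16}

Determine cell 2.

The 2 variables cell 1 and cell 8 are confined to {12, 16}, which locks those values in; drop them from cell 2, cell 6, cell 7.
cell 7's domain is down to {6}, so cell 7 = 6. Remove 6 from cell 6.
That leaves cell 6 = 8. So cell 3 can't be 8.
cell 4 and cell 5 share exactly the 2 values {2, 14}; by pigeonhole those values go to them, so strike 2, 14 from cell 2.
So cell 2 = 10.

10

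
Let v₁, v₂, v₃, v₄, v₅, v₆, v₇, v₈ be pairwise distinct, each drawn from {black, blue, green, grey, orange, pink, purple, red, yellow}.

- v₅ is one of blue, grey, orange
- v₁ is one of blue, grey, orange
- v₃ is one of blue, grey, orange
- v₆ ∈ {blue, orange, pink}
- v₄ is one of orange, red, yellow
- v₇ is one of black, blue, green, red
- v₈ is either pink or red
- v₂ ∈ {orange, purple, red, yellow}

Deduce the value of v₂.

v₁, v₃, v₅ between them cover only {blue, grey, orange} — a naked triple. Remove those values from v₂, v₄, v₆, v₇.
v₆ has just one choice, so v₆ = pink. So v₈ can't be pink.
That leaves v₈ = red. Strike red from v₂, v₄, v₇.
v₄ must be yellow (only option left). Remove yellow from v₂.
So v₂ = purple.

purple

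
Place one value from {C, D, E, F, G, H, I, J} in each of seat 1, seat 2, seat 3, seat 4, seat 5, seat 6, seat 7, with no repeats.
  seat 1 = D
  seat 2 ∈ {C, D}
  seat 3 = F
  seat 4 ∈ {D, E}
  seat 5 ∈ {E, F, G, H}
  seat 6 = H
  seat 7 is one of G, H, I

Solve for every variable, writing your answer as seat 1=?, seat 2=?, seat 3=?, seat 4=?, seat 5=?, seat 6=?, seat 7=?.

seat 1 has just one choice, so seat 1 = D. Eliminate D elsewhere: seat 2, seat 4.
That leaves seat 2 = C.
That leaves seat 3 = F. Remove F from seat 5.
That leaves seat 4 = E. Strike E from seat 5.
seat 6 must be H (only option left). So seat 5, seat 7 can't be H.
seat 5 has just one choice, so seat 5 = G. So seat 7 can't be G.
seat 7 must be I (only option left).

seat 1=D, seat 2=C, seat 3=F, seat 4=E, seat 5=G, seat 6=H, seat 7=I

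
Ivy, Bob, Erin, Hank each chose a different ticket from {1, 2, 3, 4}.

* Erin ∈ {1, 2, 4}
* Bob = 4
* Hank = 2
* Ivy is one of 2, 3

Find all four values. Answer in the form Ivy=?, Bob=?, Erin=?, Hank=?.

Ivy=3, Bob=4, Erin=1, Hank=2

Bob must be 4 (only option left). Eliminate 4 elsewhere: Erin.
That leaves Hank = 2. Remove 2 from Ivy, Erin.
Ivy has just one choice, so Ivy = 3.
Erin must be 1 (only option left).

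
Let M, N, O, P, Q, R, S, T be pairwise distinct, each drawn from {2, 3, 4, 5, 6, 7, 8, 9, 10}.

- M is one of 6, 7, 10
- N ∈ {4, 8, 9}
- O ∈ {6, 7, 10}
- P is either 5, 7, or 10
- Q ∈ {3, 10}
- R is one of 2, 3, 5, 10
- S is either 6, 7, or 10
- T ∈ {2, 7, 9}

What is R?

M, O, S between them cover only {6, 7, 10} — a naked triple. Remove those values from P, Q, R, T.
P must be 5 (only option left). So R can't be 5.
That leaves Q = 3. Strike 3 from R.
So R = 2.

2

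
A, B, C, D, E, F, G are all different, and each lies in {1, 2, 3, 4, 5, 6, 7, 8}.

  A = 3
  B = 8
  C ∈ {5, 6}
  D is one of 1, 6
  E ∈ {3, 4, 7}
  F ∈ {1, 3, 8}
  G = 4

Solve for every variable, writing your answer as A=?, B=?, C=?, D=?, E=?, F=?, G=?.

A=3, B=8, C=5, D=6, E=7, F=1, G=4

A's domain is down to {3}, so A = 3. Strike 3 from E, F.
B must be 8 (only option left). So F can't be 8.
That leaves F = 1. Remove 1 from D.
G's domain is down to {4}, so G = 4. So E can't be 4.
That leaves D = 6. Eliminate 6 elsewhere: C.
E's domain is down to {7}, so E = 7.
That leaves C = 5.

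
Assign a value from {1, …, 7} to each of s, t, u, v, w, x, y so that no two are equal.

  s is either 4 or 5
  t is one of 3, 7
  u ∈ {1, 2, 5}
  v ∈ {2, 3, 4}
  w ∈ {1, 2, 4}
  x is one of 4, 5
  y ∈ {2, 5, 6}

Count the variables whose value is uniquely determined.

3

The 7 variables together cover exactly {1, 2, 3, 4, 5, 6, 7} — 7 values for 7 variables — and 6 appears only in y's list, so y = 6.
The 6 still-open variables together cover exactly {1, 2, 3, 4, 5, 7} — 6 values for 6 variables — and 7 appears only in t's list, so t = 7.
The 5 still-open variables draw from only 5 values {1, 2, 3, 4, 5}, so each is used; only v can be 3, hence v = 3.
s and x share exactly the 2 values {4, 5}; by pigeonhole those values go to them, so strike 4, 5 from u, w.
Determined: t=7, v=3, y=6. The other variables each still have more than one consistent value. That makes 3.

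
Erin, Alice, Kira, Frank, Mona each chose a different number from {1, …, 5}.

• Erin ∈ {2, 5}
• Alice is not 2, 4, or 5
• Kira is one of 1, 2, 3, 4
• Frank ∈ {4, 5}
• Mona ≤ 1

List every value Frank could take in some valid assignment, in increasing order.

Mona has just one choice, so Mona = 1. Strike 1 from Alice, Kira.
Alice must be 3 (only option left). Eliminate 3 elsewhere: Kira.
No further eliminations apply; Frank can still be any of 4, 5.

4, 5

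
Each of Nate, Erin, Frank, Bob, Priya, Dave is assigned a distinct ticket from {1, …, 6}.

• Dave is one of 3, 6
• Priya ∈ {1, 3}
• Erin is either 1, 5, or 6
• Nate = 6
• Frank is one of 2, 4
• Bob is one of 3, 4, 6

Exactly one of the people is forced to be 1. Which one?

Nate has just one choice, so Nate = 6. Remove 6 from Erin, Bob, Dave.
Dave has just one choice, so Dave = 3. So Bob, Priya can't be 3.
So 1 goes to Priya.

Priya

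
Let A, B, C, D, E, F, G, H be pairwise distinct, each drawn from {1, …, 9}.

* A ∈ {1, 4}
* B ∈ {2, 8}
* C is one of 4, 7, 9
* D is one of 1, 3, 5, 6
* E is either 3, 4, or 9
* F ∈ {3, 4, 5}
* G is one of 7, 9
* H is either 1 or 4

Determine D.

A and H share exactly the 2 values {1, 4}; by pigeonhole those values go to them, so strike 1, 4 from C, D, E, F.
C and G between them cover only {7, 9} — a naked pair. Remove those values from E.
That leaves E = 3. Eliminate 3 elsewhere: D, F.
F has just one choice, so F = 5. Remove 5 from D.
So D = 6.

6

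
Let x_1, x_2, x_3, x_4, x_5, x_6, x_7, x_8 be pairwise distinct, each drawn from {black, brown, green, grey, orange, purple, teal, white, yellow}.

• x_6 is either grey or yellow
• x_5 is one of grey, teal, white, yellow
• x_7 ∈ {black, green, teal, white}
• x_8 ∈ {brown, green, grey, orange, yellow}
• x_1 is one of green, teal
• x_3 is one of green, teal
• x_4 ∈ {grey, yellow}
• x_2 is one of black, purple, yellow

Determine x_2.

purple

x_1 and x_3 share exactly the 2 values {green, teal}; by pigeonhole those values go to them, so strike green, teal from x_5, x_7, x_8.
The 2 variables x_4 and x_6 are confined to {grey, yellow}, which locks those values in; drop them from x_2, x_5, x_8.
That leaves x_5 = white. Eliminate white elsewhere: x_7.
x_7's domain is down to {black}, so x_7 = black. Strike black from x_2.
So x_2 = purple.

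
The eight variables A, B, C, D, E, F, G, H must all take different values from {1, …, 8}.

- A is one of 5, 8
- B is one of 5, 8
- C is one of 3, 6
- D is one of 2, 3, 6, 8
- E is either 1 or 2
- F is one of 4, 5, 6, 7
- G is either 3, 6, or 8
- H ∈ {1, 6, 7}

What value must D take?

Among the 8 variables, 4 fits only F (and all 8 values in {1, 2, 3, 4, 5, 6, 7, 8} must be used), so F = 4.
The 7 still-open variables together cover exactly {1, 2, 3, 5, 6, 7, 8} — 7 values for 7 variables — and 7 appears only in H's list, so H = 7.
The 6 still-open variables draw from only 6 values {1, 2, 3, 5, 6, 8}, so each is used; only E can be 1, hence E = 1.
The 5 still-open variables together cover exactly {2, 3, 5, 6, 8} — 5 values for 5 variables — and 2 appears only in D's list, so D = 2.

2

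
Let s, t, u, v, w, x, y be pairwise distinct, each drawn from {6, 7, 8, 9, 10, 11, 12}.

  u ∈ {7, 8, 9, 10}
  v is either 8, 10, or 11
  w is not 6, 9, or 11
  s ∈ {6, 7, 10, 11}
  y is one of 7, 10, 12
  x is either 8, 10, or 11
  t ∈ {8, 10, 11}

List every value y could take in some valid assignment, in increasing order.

The 7 variables together cover exactly {6, 7, 8, 9, 10, 11, 12} — 7 values for 7 variables — and 6 appears only in s's list, so s = 6.
The 6 still-open variables together cover exactly {7, 8, 9, 10, 11, 12} — 6 values for 6 variables — and 9 appears only in u's list, so u = 9.
t, v, x between them cover only {8, 10, 11} — a naked triple. Remove those values from w, y.
No further eliminations apply; y can still be any of 7, 12.

7, 12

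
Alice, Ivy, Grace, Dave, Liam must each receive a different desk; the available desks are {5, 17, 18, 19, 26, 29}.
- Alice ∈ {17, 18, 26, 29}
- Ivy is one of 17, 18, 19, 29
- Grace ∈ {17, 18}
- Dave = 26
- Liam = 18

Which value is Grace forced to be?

17

Dave has just one choice, so Dave = 26. Remove 26 from Alice.
Liam has just one choice, so Liam = 18. Remove 18 from Alice, Ivy, Grace.
So Grace = 17.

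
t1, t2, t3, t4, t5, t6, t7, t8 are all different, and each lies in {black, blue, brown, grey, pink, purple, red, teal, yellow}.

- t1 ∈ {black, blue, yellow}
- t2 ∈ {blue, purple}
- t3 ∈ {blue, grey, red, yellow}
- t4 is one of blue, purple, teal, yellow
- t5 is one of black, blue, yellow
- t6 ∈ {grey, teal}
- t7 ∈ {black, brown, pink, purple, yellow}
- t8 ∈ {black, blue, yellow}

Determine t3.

red

The 3 variables t1, t5, t8 are confined to {black, blue, yellow}, which locks those values in; drop them from t2, t3, t4, t7.
t2 must be purple (only option left). Eliminate purple elsewhere: t4, t7.
t4 must be teal (only option left). Eliminate teal elsewhere: t6.
t6 has just one choice, so t6 = grey. So t3 can't be grey.
So t3 = red.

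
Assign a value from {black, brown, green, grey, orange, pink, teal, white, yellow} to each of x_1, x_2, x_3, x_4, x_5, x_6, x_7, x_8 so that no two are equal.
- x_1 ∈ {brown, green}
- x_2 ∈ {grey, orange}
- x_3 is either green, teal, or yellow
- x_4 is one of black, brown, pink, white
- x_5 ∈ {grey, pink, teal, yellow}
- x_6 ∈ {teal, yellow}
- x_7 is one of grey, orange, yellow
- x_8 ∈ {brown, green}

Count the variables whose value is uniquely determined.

1

x_1 and x_8 share exactly the 2 values {brown, green}; by pigeonhole those values go to them, so strike brown, green from x_3, x_4.
x_3 and x_6 share exactly the 2 values {teal, yellow}; by pigeonhole those values go to them, so strike teal, yellow from x_5, x_7.
The 2 variables x_2 and x_7 are confined to {grey, orange}, which locks those values in; drop them from x_5.
That leaves x_5 = pink. Eliminate pink elsewhere: x_4.
Determined: x_5=pink. The other variables each still have more than one consistent value. That makes 1.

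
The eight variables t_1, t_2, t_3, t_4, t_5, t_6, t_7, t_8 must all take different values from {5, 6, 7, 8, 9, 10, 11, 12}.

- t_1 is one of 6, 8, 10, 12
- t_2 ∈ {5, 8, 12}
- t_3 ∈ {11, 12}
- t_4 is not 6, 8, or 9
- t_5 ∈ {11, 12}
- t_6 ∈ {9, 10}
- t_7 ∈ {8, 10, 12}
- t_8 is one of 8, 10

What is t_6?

9

Among the 8 variables, 6 fits only t_1 (and all 8 values in {5, 6, 7, 8, 9, 10, 11, 12} must be used), so t_1 = 6.
The 7 still-open variables together cover exactly {5, 7, 8, 9, 10, 11, 12} — 7 values for 7 variables — and 7 appears only in t_4's list, so t_4 = 7.
Among the 6 still-open variables, 5 fits only t_2 (and all 6 values in {5, 8, 9, 10, 11, 12} must be used), so t_2 = 5.
The 5 still-open variables together cover exactly {8, 9, 10, 11, 12} — 5 values for 5 variables — and 9 appears only in t_6's list, so t_6 = 9.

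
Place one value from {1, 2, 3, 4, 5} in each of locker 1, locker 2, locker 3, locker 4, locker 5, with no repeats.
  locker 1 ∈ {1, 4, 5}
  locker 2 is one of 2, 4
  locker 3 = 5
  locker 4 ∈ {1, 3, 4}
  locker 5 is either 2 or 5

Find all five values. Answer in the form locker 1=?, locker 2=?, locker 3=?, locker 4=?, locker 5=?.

locker 1=1, locker 2=4, locker 3=5, locker 4=3, locker 5=2

locker 3 must be 5 (only option left). Strike 5 from locker 1, locker 5.
locker 5 must be 2 (only option left). Remove 2 from locker 2.
That leaves locker 2 = 4. Remove 4 from locker 1, locker 4.
locker 1's domain is down to {1}, so locker 1 = 1. So locker 4 can't be 1.
That leaves locker 4 = 3.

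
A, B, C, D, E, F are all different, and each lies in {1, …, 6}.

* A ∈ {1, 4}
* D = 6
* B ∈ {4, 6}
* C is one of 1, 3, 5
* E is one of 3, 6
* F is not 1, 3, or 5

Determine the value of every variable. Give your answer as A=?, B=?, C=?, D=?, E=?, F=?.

D must be 6 (only option left). Remove 6 from B, E, F.
E has just one choice, so E = 3. So C can't be 3.
B has just one choice, so B = 4. Strike 4 from A, F.
That leaves F = 2.
A must be 1 (only option left). So C can't be 1.
That leaves C = 5.

A=1, B=4, C=5, D=6, E=3, F=2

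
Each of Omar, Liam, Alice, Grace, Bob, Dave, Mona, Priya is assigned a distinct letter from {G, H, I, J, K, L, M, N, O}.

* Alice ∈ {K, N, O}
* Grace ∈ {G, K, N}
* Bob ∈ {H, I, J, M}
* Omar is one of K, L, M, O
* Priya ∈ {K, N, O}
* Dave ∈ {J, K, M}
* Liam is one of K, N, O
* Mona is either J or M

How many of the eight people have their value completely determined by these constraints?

Liam, Alice, Priya share exactly the 3 values {K, N, O}; by pigeonhole those values go to them, so strike K, N, O from Omar, Grace, Dave.
That leaves Grace = G.
Dave and Mona share exactly the 2 values {J, M}; by pigeonhole those values go to them, so strike J, M from Omar, Bob.
That leaves Omar = L.
Determined: Omar=L, Grace=G. The other people each still have more than one consistent value. That makes 2.

2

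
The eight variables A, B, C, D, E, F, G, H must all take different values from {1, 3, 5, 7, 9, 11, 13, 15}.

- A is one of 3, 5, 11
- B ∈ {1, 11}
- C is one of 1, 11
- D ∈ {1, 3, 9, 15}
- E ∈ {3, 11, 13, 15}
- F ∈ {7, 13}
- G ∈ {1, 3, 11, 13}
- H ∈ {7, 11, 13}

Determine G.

3

Among the 8 variables, 5 fits only A (and all 8 values in {1, 3, 5, 7, 9, 11, 13, 15} must be used), so A = 5.
The 7 still-open variables draw from only 7 values {1, 3, 7, 9, 11, 13, 15}, so each is used; only D can be 9, hence D = 9.
The 6 still-open variables draw from only 6 values {1, 3, 7, 11, 13, 15}, so each is used; only E can be 15, hence E = 15.
Among the 5 still-open variables, 3 fits only G (and all 5 values in {1, 3, 7, 11, 13} must be used), so G = 3.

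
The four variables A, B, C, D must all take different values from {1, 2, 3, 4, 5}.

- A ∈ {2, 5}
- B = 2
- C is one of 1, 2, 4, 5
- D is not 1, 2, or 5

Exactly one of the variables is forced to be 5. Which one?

A

B has just one choice, so B = 2. Eliminate 2 elsewhere: A, C.
So 5 goes to A.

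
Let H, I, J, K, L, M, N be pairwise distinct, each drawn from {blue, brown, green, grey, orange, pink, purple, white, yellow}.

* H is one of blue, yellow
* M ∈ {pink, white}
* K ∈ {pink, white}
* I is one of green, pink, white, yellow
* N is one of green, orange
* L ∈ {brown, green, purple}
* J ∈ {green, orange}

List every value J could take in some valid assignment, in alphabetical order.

green, orange

J and N between them cover only {green, orange} — a naked pair. Remove those values from I, L.
The 2 variables K and M are confined to {pink, white}, which locks those values in; drop them from I.
That leaves I = yellow. Remove yellow from H.
That leaves H = blue.
No further eliminations apply; J can still be any of green, orange.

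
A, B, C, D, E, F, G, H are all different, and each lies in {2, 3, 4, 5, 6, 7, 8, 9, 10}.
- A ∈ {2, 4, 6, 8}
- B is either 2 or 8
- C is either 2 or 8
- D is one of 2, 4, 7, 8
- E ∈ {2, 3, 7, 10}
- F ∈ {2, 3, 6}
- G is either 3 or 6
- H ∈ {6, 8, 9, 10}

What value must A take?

4

Among the 8 variables, 9 fits only H (and all 8 values in {2, 3, 4, 6, 7, 8, 9, 10} must be used), so H = 9.
The 7 still-open variables draw from only 7 values {2, 3, 4, 6, 7, 8, 10}, so each is used; only E can be 10, hence E = 10.
Among the 6 still-open variables, 7 fits only D (and all 6 values in {2, 3, 4, 6, 7, 8} must be used), so D = 7.
Among the 5 still-open variables, 4 fits only A (and all 5 values in {2, 3, 4, 6, 8} must be used), so A = 4.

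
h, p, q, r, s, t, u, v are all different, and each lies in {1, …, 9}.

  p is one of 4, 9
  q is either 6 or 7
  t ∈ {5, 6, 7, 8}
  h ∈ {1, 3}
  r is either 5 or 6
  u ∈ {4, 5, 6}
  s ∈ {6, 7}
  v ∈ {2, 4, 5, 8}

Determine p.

9

q and s share exactly the 2 values {6, 7}; by pigeonhole those values go to them, so strike 6, 7 from r, t, u.
r's domain is down to {5}, so r = 5. Remove 5 from t, u, v.
That leaves t = 8. Eliminate 8 elsewhere: v.
u's domain is down to {4}, so u = 4. Strike 4 from p, v.
So p = 9.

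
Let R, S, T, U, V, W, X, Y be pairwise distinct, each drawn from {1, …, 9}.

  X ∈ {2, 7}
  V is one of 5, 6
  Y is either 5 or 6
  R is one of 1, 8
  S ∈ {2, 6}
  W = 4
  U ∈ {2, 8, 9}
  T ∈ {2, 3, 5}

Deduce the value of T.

3

W has just one choice, so W = 4.
V and Y share exactly the 2 values {5, 6}; by pigeonhole those values go to them, so strike 5, 6 from S, T.
S's domain is down to {2}, so S = 2. Strike 2 from T, U, X.
So T = 3.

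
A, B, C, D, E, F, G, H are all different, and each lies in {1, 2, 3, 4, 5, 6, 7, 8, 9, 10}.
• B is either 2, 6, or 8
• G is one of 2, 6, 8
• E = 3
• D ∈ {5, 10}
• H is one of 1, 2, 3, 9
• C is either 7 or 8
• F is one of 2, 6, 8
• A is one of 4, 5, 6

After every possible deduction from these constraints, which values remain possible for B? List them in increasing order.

2, 6, 8

E must be 3 (only option left). Strike 3 from H.
B, F, G between them cover only {2, 6, 8} — a naked triple. Remove those values from A, C, H.
C's domain is down to {7}, so C = 7.
No further eliminations apply; B can still be any of 2, 6, 8.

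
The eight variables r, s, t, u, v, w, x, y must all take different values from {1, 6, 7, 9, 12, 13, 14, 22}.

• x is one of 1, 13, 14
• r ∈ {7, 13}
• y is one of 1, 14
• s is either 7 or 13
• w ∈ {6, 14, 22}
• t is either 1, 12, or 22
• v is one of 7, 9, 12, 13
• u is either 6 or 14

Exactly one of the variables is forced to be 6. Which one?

u

The 8 variables together cover exactly {1, 6, 7, 9, 12, 13, 14, 22} — 8 values for 8 variables — and 9 appears only in v's list, so v = 9.
The 7 still-open variables together cover exactly {1, 6, 7, 12, 13, 14, 22} — 7 values for 7 variables — and 12 appears only in t's list, so t = 12.
The 6 still-open variables together cover exactly {1, 6, 7, 13, 14, 22} — 6 values for 6 variables — and 22 appears only in w's list, so w = 22.
The 5 still-open variables draw from only 5 values {1, 6, 7, 13, 14}, so each is used; only u can be 6, hence u = 6.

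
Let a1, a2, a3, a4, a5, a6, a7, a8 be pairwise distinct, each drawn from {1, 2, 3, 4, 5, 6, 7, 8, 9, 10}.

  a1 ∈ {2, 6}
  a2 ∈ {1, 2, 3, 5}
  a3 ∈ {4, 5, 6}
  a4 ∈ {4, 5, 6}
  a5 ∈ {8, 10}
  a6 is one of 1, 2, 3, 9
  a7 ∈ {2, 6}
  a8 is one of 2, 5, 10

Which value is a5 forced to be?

a1 and a7 between them cover only {2, 6} — a naked pair. Remove those values from a2, a3, a4, a6, a8.
The 2 variables a3 and a4 are confined to {4, 5}, which locks those values in; drop them from a2, a8.
a8's domain is down to {10}, so a8 = 10. So a5 can't be 10.
So a5 = 8.

8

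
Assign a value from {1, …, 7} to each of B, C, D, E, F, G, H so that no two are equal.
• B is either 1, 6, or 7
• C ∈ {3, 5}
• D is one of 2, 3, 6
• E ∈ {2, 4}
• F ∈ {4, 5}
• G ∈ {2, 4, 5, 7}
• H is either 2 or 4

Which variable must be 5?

F

The 7 variables together cover exactly {1, 2, 3, 4, 5, 6, 7} — 7 values for 7 variables — and 1 appears only in B's list, so B = 1.
The 6 still-open variables draw from only 6 values {2, 3, 4, 5, 6, 7}, so each is used; only D can be 6, hence D = 6.
The 5 still-open variables draw from only 5 values {2, 3, 4, 5, 7}, so each is used; only C can be 3, hence C = 3.
The 4 still-open variables draw from only 4 values {2, 4, 5, 7}, so each is used; only G can be 7, hence G = 7.
Among the 3 still-open variables, 5 fits only F (and all 3 values in {2, 4, 5} must be used), so F = 5.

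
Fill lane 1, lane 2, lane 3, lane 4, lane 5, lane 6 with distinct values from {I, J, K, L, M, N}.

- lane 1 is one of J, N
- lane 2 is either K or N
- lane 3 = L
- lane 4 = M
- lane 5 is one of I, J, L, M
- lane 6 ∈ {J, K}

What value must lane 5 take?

lane 3 must be L (only option left). Eliminate L elsewhere: lane 5.
That leaves lane 4 = M. Eliminate M elsewhere: lane 5.
The 4 still-open variables together cover exactly {I, J, K, N} — 4 values for 4 variables — and I appears only in lane 5's list, so lane 5 = I.

I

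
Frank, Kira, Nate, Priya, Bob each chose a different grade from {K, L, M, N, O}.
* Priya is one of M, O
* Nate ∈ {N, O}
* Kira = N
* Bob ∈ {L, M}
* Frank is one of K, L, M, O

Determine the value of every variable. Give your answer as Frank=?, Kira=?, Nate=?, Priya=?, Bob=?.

Kira has just one choice, so Kira = N. Strike N from Nate.
Nate's domain is down to {O}, so Nate = O. Strike O from Frank, Priya.
Priya has just one choice, so Priya = M. Remove M from Frank, Bob.
Bob must be L (only option left). Remove L from Frank.
That leaves Frank = K.

Frank=K, Kira=N, Nate=O, Priya=M, Bob=L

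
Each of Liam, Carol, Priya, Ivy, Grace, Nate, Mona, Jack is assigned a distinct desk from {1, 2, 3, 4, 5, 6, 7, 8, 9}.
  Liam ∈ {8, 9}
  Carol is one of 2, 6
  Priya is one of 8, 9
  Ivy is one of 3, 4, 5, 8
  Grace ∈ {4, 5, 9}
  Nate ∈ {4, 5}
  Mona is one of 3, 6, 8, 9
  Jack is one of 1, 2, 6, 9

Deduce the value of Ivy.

3

Among the 8 variables, 1 fits only Jack (and all 8 values in {1, 2, 3, 4, 5, 6, 8, 9} must be used), so Jack = 1.
The 7 still-open variables draw from only 7 values {2, 3, 4, 5, 6, 8, 9}, so each is used; only Carol can be 2, hence Carol = 2.
Among the 6 still-open variables, 6 fits only Mona (and all 6 values in {3, 4, 5, 6, 8, 9} must be used), so Mona = 6.
Among the 5 still-open variables, 3 fits only Ivy (and all 5 values in {3, 4, 5, 8, 9} must be used), so Ivy = 3.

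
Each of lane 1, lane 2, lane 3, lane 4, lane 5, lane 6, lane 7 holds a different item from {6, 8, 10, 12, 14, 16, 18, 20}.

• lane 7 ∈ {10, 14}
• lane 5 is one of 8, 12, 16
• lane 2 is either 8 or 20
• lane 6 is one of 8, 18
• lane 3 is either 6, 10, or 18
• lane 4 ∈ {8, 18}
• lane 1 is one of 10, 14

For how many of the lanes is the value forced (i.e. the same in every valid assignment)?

lane 1 and lane 7 between them cover only {10, 14} — a naked pair. Remove those values from lane 3.
lane 4 and lane 6 share exactly the 2 values {8, 18}; by pigeonhole those values go to them, so strike 8, 18 from lane 2, lane 3, lane 5.
That leaves lane 2 = 20.
lane 3's domain is down to {6}, so lane 3 = 6.
Determined: lane 2=20, lane 3=6. The other lanes each still have more than one consistent value. That makes 2.

2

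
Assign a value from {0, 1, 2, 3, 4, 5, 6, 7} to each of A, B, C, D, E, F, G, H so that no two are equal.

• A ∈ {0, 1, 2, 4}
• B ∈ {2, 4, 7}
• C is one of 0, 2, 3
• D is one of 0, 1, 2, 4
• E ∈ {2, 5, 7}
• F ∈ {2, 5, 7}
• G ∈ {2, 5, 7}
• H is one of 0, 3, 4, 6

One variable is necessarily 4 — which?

The 8 variables draw from only 8 values {0, 1, 2, 3, 4, 5, 6, 7}, so each is used; only H can be 6, hence H = 6.
The 7 still-open variables together cover exactly {0, 1, 2, 3, 4, 5, 7} — 7 values for 7 variables — and 3 appears only in C's list, so C = 3.
E, F, G between them cover only {2, 5, 7} — a naked triple. Remove those values from A, B, D.
So 4 goes to B.

B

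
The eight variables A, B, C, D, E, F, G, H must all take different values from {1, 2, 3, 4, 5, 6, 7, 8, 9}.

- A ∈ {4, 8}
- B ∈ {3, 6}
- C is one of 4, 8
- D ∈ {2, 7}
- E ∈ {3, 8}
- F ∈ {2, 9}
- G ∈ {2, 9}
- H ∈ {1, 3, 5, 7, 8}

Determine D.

7

The 2 variables A and C are confined to {4, 8}, which locks those values in; drop them from E, H.
E must be 3 (only option left). Eliminate 3 elsewhere: B, H.
B must be 6 (only option left).
F and G share exactly the 2 values {2, 9}; by pigeonhole those values go to them, so strike 2, 9 from D.
So D = 7.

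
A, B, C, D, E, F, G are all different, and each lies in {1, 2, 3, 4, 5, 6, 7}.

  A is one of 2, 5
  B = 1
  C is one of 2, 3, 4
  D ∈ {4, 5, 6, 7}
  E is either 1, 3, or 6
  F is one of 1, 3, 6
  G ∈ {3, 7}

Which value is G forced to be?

7

B must be 1 (only option left). Strike 1 from E, F.
The 2 variables E and F are confined to {3, 6}, which locks those values in; drop them from C, D, G.
So G = 7.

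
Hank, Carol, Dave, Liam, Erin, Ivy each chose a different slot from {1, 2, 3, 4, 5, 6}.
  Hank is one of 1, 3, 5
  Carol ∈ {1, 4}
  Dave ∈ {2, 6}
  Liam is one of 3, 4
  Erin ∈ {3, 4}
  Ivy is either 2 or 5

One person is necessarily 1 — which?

Among the 6 variables, 6 fits only Dave (and all 6 values in {1, 2, 3, 4, 5, 6} must be used), so Dave = 6.
The 5 still-open variables together cover exactly {1, 2, 3, 4, 5} — 5 values for 5 variables — and 2 appears only in Ivy's list, so Ivy = 2.
The 4 still-open variables together cover exactly {1, 3, 4, 5} — 4 values for 4 variables — and 5 appears only in Hank's list, so Hank = 5.
Among the 3 still-open variables, 1 fits only Carol (and all 3 values in {1, 3, 4} must be used), so Carol = 1.

Carol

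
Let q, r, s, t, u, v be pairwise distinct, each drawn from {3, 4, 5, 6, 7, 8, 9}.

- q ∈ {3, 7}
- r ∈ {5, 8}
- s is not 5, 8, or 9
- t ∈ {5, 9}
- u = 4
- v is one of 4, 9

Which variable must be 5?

t

u's domain is down to {4}, so u = 4. Remove 4 from s, v.
v's domain is down to {9}, so v = 9. Remove 9 from t.
So 5 goes to t.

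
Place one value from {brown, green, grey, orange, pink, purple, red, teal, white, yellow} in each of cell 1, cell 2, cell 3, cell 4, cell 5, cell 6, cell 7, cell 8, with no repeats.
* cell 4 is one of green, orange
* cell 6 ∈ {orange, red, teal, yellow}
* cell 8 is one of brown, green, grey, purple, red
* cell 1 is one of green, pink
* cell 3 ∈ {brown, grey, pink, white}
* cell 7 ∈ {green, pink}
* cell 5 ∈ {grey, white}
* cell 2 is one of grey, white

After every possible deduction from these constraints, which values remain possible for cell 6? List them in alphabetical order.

red, teal, yellow

cell 1 and cell 7 between them cover only {green, pink} — a naked pair. Remove those values from cell 3, cell 4, cell 8.
cell 4 has just one choice, so cell 4 = orange. So cell 6 can't be orange.
The 2 variables cell 2 and cell 5 are confined to {grey, white}, which locks those values in; drop them from cell 3, cell 8.
That leaves cell 3 = brown. So cell 8 can't be brown.
No further eliminations apply; cell 6 can still be any of red, teal, yellow.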